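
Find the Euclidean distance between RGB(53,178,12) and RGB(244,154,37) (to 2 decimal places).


d = √[(R₁-R₂)² + (G₁-G₂)² + (B₁-B₂)²]
d = √[(53-244)² + (178-154)² + (12-37)²]
d = √[36481 + 576 + 625]
d = √37682
d ≈ 194.12


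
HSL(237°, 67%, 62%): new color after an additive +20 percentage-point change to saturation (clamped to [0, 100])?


Original S = 67%
Adjustment = +20 percentage points
New S = 67 + (20) = 87
Clamp to [0, 100] → 87
= HSL(237°, 87%, 62%)


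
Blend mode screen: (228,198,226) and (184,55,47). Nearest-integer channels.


Screen: C = 255 - (255-A)×(255-B)/255, rounded to nearest integer
R: 255 - (255-228)×(255-184)/255 = 255 - 1917/255 ≈ 255 - 7.518 = 247.482 → 247
G: 255 - (255-198)×(255-55)/255 = 255 - 11400/255 ≈ 255 - 44.706 = 210.294 → 210
B: 255 - (255-226)×(255-47)/255 = 255 - 6032/255 ≈ 255 - 23.655 = 231.345 → 231
= RGB(247, 210, 231)


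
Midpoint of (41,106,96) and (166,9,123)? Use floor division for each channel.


Midpoint: each channel = ⌊(C₁+C₂)/2⌋
R: ⌊(41+166)/2⌋ = 103
G: ⌊(106+9)/2⌋ = 57
B: ⌊(96+123)/2⌋ = 109
= RGB(103, 57, 109)


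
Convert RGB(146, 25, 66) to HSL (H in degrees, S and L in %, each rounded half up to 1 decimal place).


Normalize: R'=146/255≈0.5725, G'=25/255≈0.0980, B'=66/255≈0.2588
Max=146/255, Min=25/255, Δ=Max-Min=121/255
L = (Max+Min)/2 = (146+25)/510 = 171/510 = 0.33529… → L = 33.5%
L ≤ 0.5 → S = Δ/(Max+Min) = 121/(146+25) = 121/171 = 0.70760… → S = 70.8%
(the 1/255 factors cancel in S and H, so raw channel differences can be used)
Max is R' → H = 60 × (((G-B)/Δ) mod 6) = 60 × (((25-66)/121) mod 6)
  (-41)/121 = -0.3388…; negative, so add 6 → 5.6611…
  H = 60 × 5.6611… = 339.669…° → H = 339.7°
= HSL(339.7°, 70.8%, 33.5%)


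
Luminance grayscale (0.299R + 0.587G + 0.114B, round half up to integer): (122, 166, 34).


Gray = 0.299×R + 0.587×G + 0.114×B
Gray = 0.299×122 + 0.587×166 + 0.114×34
Gray = 36.478 + 97.442 + 3.876
Gray = 137.796 → round half up → 138
Gray = 138


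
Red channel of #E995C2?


Color: #E995C2
R = E9 = 233
G = 95 = 149
B = C2 = 194
Red = 233


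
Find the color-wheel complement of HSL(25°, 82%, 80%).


Complement = opposite side of color wheel = hue + 180°
H' = (25 + 180) mod 360 = 205°
S and L unchanged.
= HSL(205°, 82%, 80%)


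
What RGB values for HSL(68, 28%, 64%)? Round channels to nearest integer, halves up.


H=68°, S=0.28, L=0.64
C = (1-|2L-1|)×S = (1-|0.28|)×0.28 = 0.2016
H' = H/60 = 68/60 ≈ 1.1333; X = C×(1-|H' mod 2 - 1|) = 0.17472
m = L - C/2 = 0.64 - 0.1008 = 0.5392
Sector ⌊H'⌋ = 1 → (R',G',B') = (0.17472, 0.2016, 0.0)
RGB = ((R'+m)×255, (G'+m)×255, (B'+m)×255) = (182.0496, 188.904, 137.496)
Round half up → RGB(182, 189, 137)


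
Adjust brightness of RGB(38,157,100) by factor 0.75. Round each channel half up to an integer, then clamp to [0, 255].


Multiply each channel by 0.75, round half up, clamp to [0, 255]
R: 38×0.75 = 28.5 → round → 29
G: 157×0.75 = 117.75 → round → 118
B: 100×0.75 = 75
= RGB(29, 118, 75)


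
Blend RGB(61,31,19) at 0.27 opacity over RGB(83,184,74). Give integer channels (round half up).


C = α×F + (1-α)×B, with 1-α = 0.73
R: 0.27×61 + 0.73×83 = 16.47 + 60.59 = 77.06 → 77
G: 0.27×31 + 0.73×184 = 8.37 + 134.32 = 142.69 → 143
B: 0.27×19 + 0.73×74 = 5.13 + 54.02 = 59.15 → 59
= RGB(77, 143, 59)


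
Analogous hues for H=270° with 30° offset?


Base hue: 270°
Left analog: (270 - 30) mod 360 = 240°
Right analog: (270 + 30) mod 360 = 300°
Analogous hues = 240° and 300°


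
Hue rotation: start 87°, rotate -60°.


New hue = (H + rotation) mod 360
New hue = (87 -60) mod 360
= 27 mod 360
= 27°


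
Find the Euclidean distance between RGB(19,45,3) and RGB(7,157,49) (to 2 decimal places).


d = √[(R₁-R₂)² + (G₁-G₂)² + (B₁-B₂)²]
d = √[(19-7)² + (45-157)² + (3-49)²]
d = √[144 + 12544 + 2116]
d = √14804
d ≈ 121.67


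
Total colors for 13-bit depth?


Colors = 2^bits = 2^13
= 8,192 colors


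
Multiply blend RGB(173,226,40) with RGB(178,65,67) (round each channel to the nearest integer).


Multiply: C = A×B/255, rounded to nearest integer
R: 173×178/255 = 30794/255 ≈ 120.761 → 121
G: 226×65/255 = 14690/255 ≈ 57.608 → 58
B: 40×67/255 = 2680/255 ≈ 10.510 → 11
= RGB(121, 58, 11)


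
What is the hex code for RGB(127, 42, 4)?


R = 127 → 7F (hex)
G = 42 → 2A (hex)
B = 4 → 04 (hex)
Hex = #7F2A04


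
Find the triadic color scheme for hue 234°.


Triadic: equally spaced at 120° intervals
H1 = 234°
H2 = (234 + 120) mod 360 = 354°
H3 = (234 + 240) mod 360 = 114°
Triadic = 234°, 354°, 114°


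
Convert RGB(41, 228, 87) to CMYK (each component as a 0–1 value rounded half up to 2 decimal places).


R'=41/255≈0.1608, G'=228/255≈0.8941, B'=87/255≈0.3412
K = 1 - max(R',G',B') = 1 - 228/255 = 27/255 = 0.10588… → 0.11
(1-R'-K)/(1-K) simplifies to (max-R)/max with max = 228:
C = (228-41)/228 = 187/228 = 0.82017… → 0.82
M = (228-228)/228 = 0/228 = 0 → 0.00
Y = (228-87)/228 = 141/228 = 0.61842… → 0.62
= CMYK(0.82, 0.00, 0.62, 0.11)


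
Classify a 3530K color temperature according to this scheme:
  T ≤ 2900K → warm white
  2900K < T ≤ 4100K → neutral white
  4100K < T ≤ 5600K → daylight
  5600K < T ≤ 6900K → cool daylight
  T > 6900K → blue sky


Temperature: 3530K
2900K < 3530K ≤ 4100K → neutral white
Classification: neutral white


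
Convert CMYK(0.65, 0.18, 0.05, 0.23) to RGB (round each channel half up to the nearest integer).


R = 255 × (1-C) × (1-K) = 255 × 0.35 × 0.77 = 68.7225 → 69
G = 255 × (1-M) × (1-K) = 255 × 0.82 × 0.77 = 161.007 → 161
B = 255 × (1-Y) × (1-K) = 255 × 0.95 × 0.77 = 186.5325 → 187
= RGB(69, 161, 187)


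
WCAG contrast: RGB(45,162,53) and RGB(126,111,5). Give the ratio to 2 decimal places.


Linearize each sRGB channel c=v/255: c/12.92 if c ≤ 0.04045 else ((c+0.055)/1.055)^2.4
L = 0.2126×R_lin + 0.7152×G_lin + 0.0722×B_lin
Color 1 (45,162,53):
  R=45: 45/255≈0.1765 > 0.04045 → ((0.1765+0.055)/1.055)^2.4 ≈ 0.02624
  G=162: 162/255≈0.6353 > 0.04045 → ((0.6353+0.055)/1.055)^2.4 ≈ 0.36131
  B=53: 53/255≈0.2078 > 0.04045 → ((0.2078+0.055)/1.055)^2.4 ≈ 0.03560
  L1 = 0.2126×0.02624 + 0.7152×0.36131 + 0.0722×0.03560 ≈ 0.26656
Color 2 (126,111,5):
  R=126: 126/255≈0.4941 > 0.04045 → ((0.4941+0.055)/1.055)^2.4 ≈ 0.20864
  G=111: 111/255≈0.4353 > 0.04045 → ((0.4353+0.055)/1.055)^2.4 ≈ 0.15896
  B=5: 5/255≈0.0196 ≤ 0.04045 → 0.0196/12.92 ≈ 0.00152
  L2 = 0.2126×0.20864 + 0.7152×0.15896 + 0.0722×0.00152 ≈ 0.15815
Lighter = 0.26656, Darker = 0.15815
Ratio = (L_lighter + 0.05) / (L_darker + 0.05)
Ratio = (0.26656 + 0.05) / (0.15815 + 0.05) = 0.31656 / 0.20815 ≈ 1.5208
Ratio ≈ 1.52:1


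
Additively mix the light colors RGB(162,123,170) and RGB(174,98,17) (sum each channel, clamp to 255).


Additive: each channel = min(255, C₁+C₂)
R: 162+174 = 336 → 255
G: 123+98 = 221 → 221
B: 170+17 = 187 → 187
= RGB(255, 221, 187)


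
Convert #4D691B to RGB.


4D → 77 (R)
69 → 105 (G)
1B → 27 (B)
= RGB(77, 105, 27)


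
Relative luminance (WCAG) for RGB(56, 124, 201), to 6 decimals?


Linearize each channel (sRGB transfer function): c = v/255; c_lin = c/12.92 if c ≤ 0.04045, else ((c+0.055)/1.055)^2.4
  R: 56/255 ≈ 0.219608 > 0.04045 → ((0.219608+0.055)/1.055)^2.4 ≈ 0.039546
  G: 124/255 ≈ 0.486275 > 0.04045 → ((0.486275+0.055)/1.055)^2.4 ≈ 0.201556
  B: 201/255 ≈ 0.788235 > 0.04045 → ((0.788235+0.055)/1.055)^2.4 ≈ 0.584078
R_lin = 0.039546, G_lin = 0.201556, B_lin = 0.584078
L = 0.2126×R + 0.7152×G + 0.0722×B
L = 0.2126×0.039546 + 0.7152×0.201556 + 0.0722×0.584078
L ≈ 0.194731


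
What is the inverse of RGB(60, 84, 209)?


Invert: (255-R, 255-G, 255-B)
R: 255-60 = 195
G: 255-84 = 171
B: 255-209 = 46
= RGB(195, 171, 46)


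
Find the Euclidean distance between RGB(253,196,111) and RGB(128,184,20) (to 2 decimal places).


d = √[(R₁-R₂)² + (G₁-G₂)² + (B₁-B₂)²]
d = √[(253-128)² + (196-184)² + (111-20)²]
d = √[15625 + 144 + 8281]
d = √24050
d ≈ 155.08


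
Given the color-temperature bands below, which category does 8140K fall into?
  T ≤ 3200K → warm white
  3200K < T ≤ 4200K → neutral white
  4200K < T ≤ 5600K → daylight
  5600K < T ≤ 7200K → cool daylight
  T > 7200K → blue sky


Temperature: 8140K
8140K > 7200K → blue sky
Classification: blue sky


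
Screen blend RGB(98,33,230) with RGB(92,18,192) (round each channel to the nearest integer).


Screen: C = 255 - (255-A)×(255-B)/255, rounded to nearest integer
R: 255 - (255-98)×(255-92)/255 = 255 - 25591/255 ≈ 255 - 100.357 = 154.643 → 155
G: 255 - (255-33)×(255-18)/255 = 255 - 52614/255 ≈ 255 - 206.329 = 48.671 → 49
B: 255 - (255-230)×(255-192)/255 = 255 - 1575/255 ≈ 255 - 6.176 = 248.824 → 249
= RGB(155, 49, 249)


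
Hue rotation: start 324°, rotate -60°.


New hue = (H + rotation) mod 360
New hue = (324 -60) mod 360
= 264 mod 360
= 264°


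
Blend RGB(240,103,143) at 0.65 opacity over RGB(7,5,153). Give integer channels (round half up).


C = α×F + (1-α)×B, with 1-α = 0.35
R: 0.65×240 + 0.35×7 = 156.00 + 2.45 = 158.45 → 158
G: 0.65×103 + 0.35×5 = 66.95 + 1.75 = 68.70 → 69
B: 0.65×143 + 0.35×153 = 92.95 + 53.55 = 146.50 → 147
= RGB(158, 69, 147)


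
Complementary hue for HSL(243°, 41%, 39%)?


Complement = opposite side of color wheel = hue + 180°
H' = (243 + 180) mod 360 = 63°
S and L unchanged.
= HSL(63°, 41%, 39%)


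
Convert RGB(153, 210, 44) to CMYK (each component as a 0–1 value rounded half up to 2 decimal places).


R'=153/255≈0.6000, G'=210/255≈0.8235, B'=44/255≈0.1725
K = 1 - max(R',G',B') = 1 - 210/255 = 45/255 = 0.17647… → 0.18
(1-R'-K)/(1-K) simplifies to (max-R)/max with max = 210:
C = (210-153)/210 = 57/210 = 0.27142… → 0.27
M = (210-210)/210 = 0/210 = 0 → 0.00
Y = (210-44)/210 = 166/210 = 0.79047… → 0.79
= CMYK(0.27, 0.00, 0.79, 0.18)


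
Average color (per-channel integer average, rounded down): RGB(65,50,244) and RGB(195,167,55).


Midpoint: each channel = ⌊(C₁+C₂)/2⌋
R: ⌊(65+195)/2⌋ = 130
G: ⌊(50+167)/2⌋ = 108
B: ⌊(244+55)/2⌋ = 149
= RGB(130, 108, 149)


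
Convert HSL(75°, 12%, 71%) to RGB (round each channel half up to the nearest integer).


H=75°, S=0.12, L=0.71
C = (1-|2L-1|)×S = (1-|0.42|)×0.12 = 0.0696
H' = H/60 = 75/60 ≈ 1.2500; X = C×(1-|H' mod 2 - 1|) = 0.0522
m = L - C/2 = 0.71 - 0.0348 = 0.6752
Sector ⌊H'⌋ = 1 → (R',G',B') = (0.0522, 0.0696, 0.0)
RGB = ((R'+m)×255, (G'+m)×255, (B'+m)×255) = (185.487, 189.924, 172.176)
Round half up → RGB(185, 190, 172)


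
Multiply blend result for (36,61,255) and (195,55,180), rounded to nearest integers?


Multiply: C = A×B/255, rounded to nearest integer
R: 36×195/255 = 7020/255 ≈ 27.529 → 28
G: 61×55/255 = 3355/255 ≈ 13.157 → 13
B: 255×180/255 = 45900/255 ≈ 180.000 → 180
= RGB(28, 13, 180)


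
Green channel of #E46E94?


Color: #E46E94
R = E4 = 228
G = 6E = 110
B = 94 = 148
Green = 110


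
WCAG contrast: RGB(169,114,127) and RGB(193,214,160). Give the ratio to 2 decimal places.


Linearize each sRGB channel c=v/255: c/12.92 if c ≤ 0.04045 else ((c+0.055)/1.055)^2.4
L = 0.2126×R_lin + 0.7152×G_lin + 0.0722×B_lin
Color 1 (169,114,127):
  R=169: 169/255≈0.6627 > 0.04045 → ((0.6627+0.055)/1.055)^2.4 ≈ 0.39676
  G=114: 114/255≈0.4471 > 0.04045 → ((0.4471+0.055)/1.055)^2.4 ≈ 0.16827
  B=127: 127/255≈0.4980 > 0.04045 → ((0.4980+0.055)/1.055)^2.4 ≈ 0.21223
  L1 = 0.2126×0.39676 + 0.7152×0.16827 + 0.0722×0.21223 ≈ 0.22002
Color 2 (193,214,160):
  R=193: 193/255≈0.7569 > 0.04045 → ((0.7569+0.055)/1.055)^2.4 ≈ 0.53328
  G=214: 214/255≈0.8392 > 0.04045 → ((0.8392+0.055)/1.055)^2.4 ≈ 0.67244
  B=160: 160/255≈0.6275 > 0.04045 → ((0.6275+0.055)/1.055)^2.4 ≈ 0.35153
  L2 = 0.2126×0.53328 + 0.7152×0.67244 + 0.0722×0.35153 ≈ 0.61969
Lighter = 0.61969, Darker = 0.22002
Ratio = (L_lighter + 0.05) / (L_darker + 0.05)
Ratio = (0.61969 + 0.05) / (0.22002 + 0.05) = 0.66969 / 0.27002 ≈ 2.4801
Ratio ≈ 2.48:1


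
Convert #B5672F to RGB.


B5 → 181 (R)
67 → 103 (G)
2F → 47 (B)
= RGB(181, 103, 47)


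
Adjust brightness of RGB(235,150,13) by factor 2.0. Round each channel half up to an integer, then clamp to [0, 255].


Multiply each channel by 2.0, round half up, clamp to [0, 255]
R: 235×2.0 = 470 → clamp → 255
G: 150×2.0 = 300 → clamp → 255
B: 13×2.0 = 26
= RGB(255, 255, 26)


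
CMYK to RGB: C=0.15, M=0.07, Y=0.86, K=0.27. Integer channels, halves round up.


R = 255 × (1-C) × (1-K) = 255 × 0.85 × 0.73 = 158.2275 → 158
G = 255 × (1-M) × (1-K) = 255 × 0.93 × 0.73 = 173.1195 → 173
B = 255 × (1-Y) × (1-K) = 255 × 0.14 × 0.73 = 26.061 → 26
= RGB(158, 173, 26)


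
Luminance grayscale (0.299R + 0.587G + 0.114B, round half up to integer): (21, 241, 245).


Gray = 0.299×R + 0.587×G + 0.114×B
Gray = 0.299×21 + 0.587×241 + 0.114×245
Gray = 6.279 + 141.467 + 27.930
Gray = 175.676 → round half up → 176
Gray = 176


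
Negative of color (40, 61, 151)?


Invert: (255-R, 255-G, 255-B)
R: 255-40 = 215
G: 255-61 = 194
B: 255-151 = 104
= RGB(215, 194, 104)


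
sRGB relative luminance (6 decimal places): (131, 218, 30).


Linearize each channel (sRGB transfer function): c = v/255; c_lin = c/12.92 if c ≤ 0.04045, else ((c+0.055)/1.055)^2.4
  R: 131/255 ≈ 0.513725 > 0.04045 → ((0.513725+0.055)/1.055)^2.4 ≈ 0.226966
  G: 218/255 ≈ 0.854902 > 0.04045 → ((0.854902+0.055)/1.055)^2.4 ≈ 0.701102
  B: 30/255 ≈ 0.117647 > 0.04045 → ((0.117647+0.055)/1.055)^2.4 ≈ 0.012983
R_lin = 0.226966, G_lin = 0.701102, B_lin = 0.012983
L = 0.2126×R + 0.7152×G + 0.0722×B
L = 0.2126×0.226966 + 0.7152×0.701102 + 0.0722×0.012983
L ≈ 0.550618


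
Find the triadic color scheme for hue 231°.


Triadic: equally spaced at 120° intervals
H1 = 231°
H2 = (231 + 120) mod 360 = 351°
H3 = (231 + 240) mod 360 = 111°
Triadic = 231°, 351°, 111°


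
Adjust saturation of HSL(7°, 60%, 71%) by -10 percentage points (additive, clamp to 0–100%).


Original S = 60%
Adjustment = -10 percentage points
New S = 60 + (-10) = 50
Clamp to [0, 100] → 50
= HSL(7°, 50%, 71%)


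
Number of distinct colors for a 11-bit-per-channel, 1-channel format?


Total bits = 11 bits/channel × 1 channels = 11 bits
Distinct colors = 2^11
= 2,048 colors


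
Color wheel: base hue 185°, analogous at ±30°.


Base hue: 185°
Left analog: (185 - 30) mod 360 = 155°
Right analog: (185 + 30) mod 360 = 215°
Analogous hues = 155° and 215°


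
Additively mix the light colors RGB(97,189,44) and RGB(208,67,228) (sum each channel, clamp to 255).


Additive: each channel = min(255, C₁+C₂)
R: 97+208 = 305 → 255
G: 189+67 = 256 → 255
B: 44+228 = 272 → 255
= RGB(255, 255, 255)


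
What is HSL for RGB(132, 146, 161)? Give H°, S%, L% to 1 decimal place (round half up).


Normalize: R'=132/255≈0.5176, G'=146/255≈0.5725, B'=161/255≈0.6314
Max=161/255, Min=132/255, Δ=Max-Min=29/255
L = (Max+Min)/2 = (161+132)/510 = 293/510 = 0.57450… → L = 57.5%
L > 0.5 → S = Δ/(2-Max-Min) = 29/(510-161-132) = 29/217 = 0.13364… → S = 13.4%
(the 1/255 factors cancel in S and H, so raw channel differences can be used)
Max is B' → H = 60 × ((R-G)/Δ + 4) = 60 × ((132-146)/29 + 4)
  -14/29 + 4 = -0.4827… + 4 = 3.5172…
  H = 60 × 3.5172… = 211.034…° → H = 211.0°
= HSL(211.0°, 13.4%, 57.5%)


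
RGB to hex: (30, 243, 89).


R = 30 → 1E (hex)
G = 243 → F3 (hex)
B = 89 → 59 (hex)
Hex = #1EF359


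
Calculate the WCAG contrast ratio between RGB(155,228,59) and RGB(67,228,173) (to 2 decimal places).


Linearize each sRGB channel c=v/255: c/12.92 if c ≤ 0.04045 else ((c+0.055)/1.055)^2.4
L = 0.2126×R_lin + 0.7152×G_lin + 0.0722×B_lin
Color 1 (155,228,59):
  R=155: 155/255≈0.6078 > 0.04045 → ((0.6078+0.055)/1.055)^2.4 ≈ 0.32778
  G=228: 228/255≈0.8941 > 0.04045 → ((0.8941+0.055)/1.055)^2.4 ≈ 0.77582
  B=59: 59/255≈0.2314 > 0.04045 → ((0.2314+0.055)/1.055)^2.4 ≈ 0.04374
  L1 = 0.2126×0.32778 + 0.7152×0.77582 + 0.0722×0.04374 ≈ 0.62771
Color 2 (67,228,173):
  R=67: 67/255≈0.2627 > 0.04045 → ((0.2627+0.055)/1.055)^2.4 ≈ 0.05613
  G=228: 228/255≈0.8941 > 0.04045 → ((0.8941+0.055)/1.055)^2.4 ≈ 0.77582
  B=173: 173/255≈0.6784 > 0.04045 → ((0.6784+0.055)/1.055)^2.4 ≈ 0.41789
  L2 = 0.2126×0.05613 + 0.7152×0.77582 + 0.0722×0.41789 ≈ 0.59697
Lighter = 0.62771, Darker = 0.59697
Ratio = (L_lighter + 0.05) / (L_darker + 0.05)
Ratio = (0.62771 + 0.05) / (0.59697 + 0.05) = 0.67771 / 0.64697 ≈ 1.0475
Ratio ≈ 1.05:1


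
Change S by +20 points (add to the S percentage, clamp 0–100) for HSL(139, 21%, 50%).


Original S = 21%
Adjustment = +20 percentage points
New S = 21 + (20) = 41
Clamp to [0, 100] → 41
= HSL(139°, 41%, 50%)


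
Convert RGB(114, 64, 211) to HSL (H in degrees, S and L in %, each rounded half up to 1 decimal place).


Normalize: R'=114/255≈0.4471, G'=64/255≈0.2510, B'=211/255≈0.8275
Max=211/255, Min=64/255, Δ=Max-Min=147/255
L = (Max+Min)/2 = (211+64)/510 = 275/510 = 0.53921… → L = 53.9%
L > 0.5 → S = Δ/(2-Max-Min) = 147/(510-211-64) = 147/235 = 0.62553… → S = 62.6%
(the 1/255 factors cancel in S and H, so raw channel differences can be used)
Max is B' → H = 60 × ((R-G)/Δ + 4) = 60 × ((114-64)/147 + 4)
  50/147 + 4 = 0.3401… + 4 = 4.3401…
  H = 60 × 4.3401… = 260.408…° → H = 260.4°
= HSL(260.4°, 62.6%, 53.9%)


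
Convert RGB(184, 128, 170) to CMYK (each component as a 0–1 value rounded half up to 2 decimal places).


R'=184/255≈0.7216, G'=128/255≈0.5020, B'=170/255≈0.6667
K = 1 - max(R',G',B') = 1 - 184/255 = 71/255 = 0.27843… → 0.28
(1-R'-K)/(1-K) simplifies to (max-R)/max with max = 184:
C = (184-184)/184 = 0/184 = 0 → 0.00
M = (184-128)/184 = 56/184 = 0.30434… → 0.30
Y = (184-170)/184 = 14/184 = 0.07608… → 0.08
= CMYK(0.00, 0.30, 0.08, 0.28)


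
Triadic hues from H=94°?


Triadic: equally spaced at 120° intervals
H1 = 94°
H2 = (94 + 120) mod 360 = 214°
H3 = (94 + 240) mod 360 = 334°
Triadic = 94°, 214°, 334°


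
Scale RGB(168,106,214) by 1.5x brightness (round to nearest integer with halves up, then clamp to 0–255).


Multiply each channel by 1.5, round half up, clamp to [0, 255]
R: 168×1.5 = 252
G: 106×1.5 = 159
B: 214×1.5 = 321 → clamp → 255
= RGB(252, 159, 255)


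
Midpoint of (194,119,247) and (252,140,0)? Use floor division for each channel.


Midpoint: each channel = ⌊(C₁+C₂)/2⌋
R: ⌊(194+252)/2⌋ = 223
G: ⌊(119+140)/2⌋ = 129
B: ⌊(247+0)/2⌋ = 123
= RGB(223, 129, 123)


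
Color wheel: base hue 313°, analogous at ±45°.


Base hue: 313°
Left analog: (313 - 45) mod 360 = 268°
Right analog: (313 + 45) mod 360 = 358°
Analogous hues = 268° and 358°


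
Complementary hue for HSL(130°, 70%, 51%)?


Complement = opposite side of color wheel = hue + 180°
H' = (130 + 180) mod 360 = 310°
S and L unchanged.
= HSL(310°, 70%, 51%)


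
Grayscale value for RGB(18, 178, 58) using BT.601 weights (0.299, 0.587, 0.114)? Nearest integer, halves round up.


Gray = 0.299×R + 0.587×G + 0.114×B
Gray = 0.299×18 + 0.587×178 + 0.114×58
Gray = 5.382 + 104.486 + 6.612
Gray = 116.480 → round half up → 116
Gray = 116


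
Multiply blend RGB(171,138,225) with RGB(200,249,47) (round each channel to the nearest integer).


Multiply: C = A×B/255, rounded to nearest integer
R: 171×200/255 = 34200/255 ≈ 134.118 → 134
G: 138×249/255 = 34362/255 ≈ 134.753 → 135
B: 225×47/255 = 10575/255 ≈ 41.471 → 41
= RGB(134, 135, 41)


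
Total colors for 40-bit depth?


Colors = 2^bits = 2^40
= 1,099,511,627,776 colors


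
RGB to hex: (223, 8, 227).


R = 223 → DF (hex)
G = 8 → 08 (hex)
B = 227 → E3 (hex)
Hex = #DF08E3


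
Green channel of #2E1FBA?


Color: #2E1FBA
R = 2E = 46
G = 1F = 31
B = BA = 186
Green = 31


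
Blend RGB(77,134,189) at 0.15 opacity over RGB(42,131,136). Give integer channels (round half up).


C = α×F + (1-α)×B, with 1-α = 0.85
R: 0.15×77 + 0.85×42 = 11.55 + 35.70 = 47.25 → 47
G: 0.15×134 + 0.85×131 = 20.10 + 111.35 = 131.45 → 131
B: 0.15×189 + 0.85×136 = 28.35 + 115.60 = 143.95 → 144
= RGB(47, 131, 144)


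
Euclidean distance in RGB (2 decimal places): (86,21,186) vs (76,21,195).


d = √[(R₁-R₂)² + (G₁-G₂)² + (B₁-B₂)²]
d = √[(86-76)² + (21-21)² + (186-195)²]
d = √[100 + 0 + 81]
d = √181
d ≈ 13.45


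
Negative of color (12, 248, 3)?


Invert: (255-R, 255-G, 255-B)
R: 255-12 = 243
G: 255-248 = 7
B: 255-3 = 252
= RGB(243, 7, 252)


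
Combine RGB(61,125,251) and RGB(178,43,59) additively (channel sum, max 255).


Additive: each channel = min(255, C₁+C₂)
R: 61+178 = 239 → 239
G: 125+43 = 168 → 168
B: 251+59 = 310 → 255
= RGB(239, 168, 255)


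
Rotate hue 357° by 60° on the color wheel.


New hue = (H + rotation) mod 360
New hue = (357 + 60) mod 360
= 417 mod 360
= 57°


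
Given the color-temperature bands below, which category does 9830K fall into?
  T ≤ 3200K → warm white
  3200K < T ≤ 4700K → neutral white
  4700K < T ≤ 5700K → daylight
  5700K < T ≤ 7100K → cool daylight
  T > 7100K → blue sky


Temperature: 9830K
9830K > 7100K → blue sky
Classification: blue sky


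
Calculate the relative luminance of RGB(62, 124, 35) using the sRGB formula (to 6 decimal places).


Linearize each channel (sRGB transfer function): c = v/255; c_lin = c/12.92 if c ≤ 0.04045, else ((c+0.055)/1.055)^2.4
  R: 62/255 ≈ 0.243137 > 0.04045 → ((0.243137+0.055)/1.055)^2.4 ≈ 0.048172
  G: 124/255 ≈ 0.486275 > 0.04045 → ((0.486275+0.055)/1.055)^2.4 ≈ 0.201556
  B: 35/255 ≈ 0.137255 > 0.04045 → ((0.137255+0.055)/1.055)^2.4 ≈ 0.016807
R_lin = 0.048172, G_lin = 0.201556, B_lin = 0.016807
L = 0.2126×R + 0.7152×G + 0.0722×B
L = 0.2126×0.048172 + 0.7152×0.201556 + 0.0722×0.016807
L ≈ 0.155608


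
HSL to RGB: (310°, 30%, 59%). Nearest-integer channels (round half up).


H=310°, S=0.30, L=0.59
C = (1-|2L-1|)×S = (1-|0.18|)×0.30 = 0.246
H' = H/60 = 310/60 ≈ 5.1667; X = C×(1-|H' mod 2 - 1|) = 0.205
m = L - C/2 = 0.59 - 0.123 = 0.467
Sector ⌊H'⌋ = 5 → (R',G',B') = (0.246, 0.0, 0.205)
RGB = ((R'+m)×255, (G'+m)×255, (B'+m)×255) = (181.815, 119.085, 171.36)
Round half up → RGB(182, 119, 171)


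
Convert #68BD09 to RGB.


68 → 104 (R)
BD → 189 (G)
09 → 9 (B)
= RGB(104, 189, 9)


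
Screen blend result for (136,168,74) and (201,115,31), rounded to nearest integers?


Screen: C = 255 - (255-A)×(255-B)/255, rounded to nearest integer
R: 255 - (255-136)×(255-201)/255 = 255 - 6426/255 ≈ 255 - 25.200 = 229.800 → 230
G: 255 - (255-168)×(255-115)/255 = 255 - 12180/255 ≈ 255 - 47.765 = 207.235 → 207
B: 255 - (255-74)×(255-31)/255 = 255 - 40544/255 ≈ 255 - 158.996 = 96.004 → 96
= RGB(230, 207, 96)


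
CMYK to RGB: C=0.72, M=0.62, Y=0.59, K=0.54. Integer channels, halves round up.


R = 255 × (1-C) × (1-K) = 255 × 0.28 × 0.46 = 32.844 → 33
G = 255 × (1-M) × (1-K) = 255 × 0.38 × 0.46 = 44.574 → 45
B = 255 × (1-Y) × (1-K) = 255 × 0.41 × 0.46 = 48.093 → 48
= RGB(33, 45, 48)


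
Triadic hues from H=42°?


Triadic: equally spaced at 120° intervals
H1 = 42°
H2 = (42 + 120) mod 360 = 162°
H3 = (42 + 240) mod 360 = 282°
Triadic = 42°, 162°, 282°


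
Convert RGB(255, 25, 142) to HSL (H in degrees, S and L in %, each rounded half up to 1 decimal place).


Normalize: R'=255/255≈1.0000, G'=25/255≈0.0980, B'=142/255≈0.5569
Max=255/255, Min=25/255, Δ=Max-Min=230/255
L = (Max+Min)/2 = (255+25)/510 = 280/510 = 0.54901… → L = 54.9%
L > 0.5 → S = Δ/(2-Max-Min) = 230/(510-255-25) = 230/230 = 1 → S = 100.0%
(the 1/255 factors cancel in S and H, so raw channel differences can be used)
Max is R' → H = 60 × (((G-B)/Δ) mod 6) = 60 × (((25-142)/230) mod 6)
  (-117)/230 = -0.5086…; negative, so add 6 → 5.4913…
  H = 60 × 5.4913… = 329.478…° → H = 329.5°
= HSL(329.5°, 100.0%, 54.9%)


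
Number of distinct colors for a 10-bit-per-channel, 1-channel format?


Total bits = 10 bits/channel × 1 channels = 10 bits
Distinct colors = 2^10
= 1,024 colors


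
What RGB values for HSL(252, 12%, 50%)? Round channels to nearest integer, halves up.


H=252°, S=0.12, L=0.50
C = (1-|2L-1|)×S = (1-|0.00|)×0.12 = 0.12
H' = H/60 = 252/60 ≈ 4.2000; X = C×(1-|H' mod 2 - 1|) = 0.024
m = L - C/2 = 0.50 - 0.06 = 0.44
Sector ⌊H'⌋ = 4 → (R',G',B') = (0.024, 0.0, 0.12)
RGB = ((R'+m)×255, (G'+m)×255, (B'+m)×255) = (118.32, 112.2, 142.8)
Round half up → RGB(118, 112, 143)


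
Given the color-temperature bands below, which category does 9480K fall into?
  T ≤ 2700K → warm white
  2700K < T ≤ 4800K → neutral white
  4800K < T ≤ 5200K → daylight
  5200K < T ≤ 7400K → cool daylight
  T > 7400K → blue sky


Temperature: 9480K
9480K > 7400K → blue sky
Classification: blue sky


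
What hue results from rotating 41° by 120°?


New hue = (H + rotation) mod 360
New hue = (41 + 120) mod 360
= 161 mod 360
= 161°


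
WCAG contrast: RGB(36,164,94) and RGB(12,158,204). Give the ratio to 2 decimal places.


Linearize each sRGB channel c=v/255: c/12.92 if c ≤ 0.04045 else ((c+0.055)/1.055)^2.4
L = 0.2126×R_lin + 0.7152×G_lin + 0.0722×B_lin
Color 1 (36,164,94):
  R=36: 36/255≈0.1412 > 0.04045 → ((0.1412+0.055)/1.055)^2.4 ≈ 0.01764
  G=164: 164/255≈0.6431 > 0.04045 → ((0.6431+0.055)/1.055)^2.4 ≈ 0.37124
  B=94: 94/255≈0.3686 > 0.04045 → ((0.3686+0.055)/1.055)^2.4 ≈ 0.11193
  L1 = 0.2126×0.01764 + 0.7152×0.37124 + 0.0722×0.11193 ≈ 0.27734
Color 2 (12,158,204):
  R=12: 12/255≈0.0471 > 0.04045 → ((0.0471+0.055)/1.055)^2.4 ≈ 0.00368
  G=158: 158/255≈0.6196 > 0.04045 → ((0.6196+0.055)/1.055)^2.4 ≈ 0.34191
  B=204: 204/255≈0.8000 > 0.04045 → ((0.8000+0.055)/1.055)^2.4 ≈ 0.60383
  L2 = 0.2126×0.00368 + 0.7152×0.34191 + 0.0722×0.60383 ≈ 0.28892
Lighter = 0.28892, Darker = 0.27734
Ratio = (L_lighter + 0.05) / (L_darker + 0.05)
Ratio = (0.28892 + 0.05) / (0.27734 + 0.05) = 0.33892 / 0.32734 ≈ 1.0354
Ratio ≈ 1.04:1


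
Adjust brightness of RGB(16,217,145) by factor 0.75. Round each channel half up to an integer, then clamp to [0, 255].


Multiply each channel by 0.75, round half up, clamp to [0, 255]
R: 16×0.75 = 12
G: 217×0.75 = 162.75 → round → 163
B: 145×0.75 = 108.75 → round → 109
= RGB(12, 163, 109)


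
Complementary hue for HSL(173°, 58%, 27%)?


Complement = opposite side of color wheel = hue + 180°
H' = (173 + 180) mod 360 = 353°
S and L unchanged.
= HSL(353°, 58%, 27%)


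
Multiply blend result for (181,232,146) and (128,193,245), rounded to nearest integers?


Multiply: C = A×B/255, rounded to nearest integer
R: 181×128/255 = 23168/255 ≈ 90.855 → 91
G: 232×193/255 = 44776/255 ≈ 175.592 → 176
B: 146×245/255 = 35770/255 ≈ 140.275 → 140
= RGB(91, 176, 140)


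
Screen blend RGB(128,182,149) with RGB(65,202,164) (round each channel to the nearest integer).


Screen: C = 255 - (255-A)×(255-B)/255, rounded to nearest integer
R: 255 - (255-128)×(255-65)/255 = 255 - 24130/255 ≈ 255 - 94.627 = 160.373 → 160
G: 255 - (255-182)×(255-202)/255 = 255 - 3869/255 ≈ 255 - 15.173 = 239.827 → 240
B: 255 - (255-149)×(255-164)/255 = 255 - 9646/255 ≈ 255 - 37.827 = 217.173 → 217
= RGB(160, 240, 217)


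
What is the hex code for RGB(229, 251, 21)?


R = 229 → E5 (hex)
G = 251 → FB (hex)
B = 21 → 15 (hex)
Hex = #E5FB15


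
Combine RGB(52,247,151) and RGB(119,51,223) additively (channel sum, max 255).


Additive: each channel = min(255, C₁+C₂)
R: 52+119 = 171 → 171
G: 247+51 = 298 → 255
B: 151+223 = 374 → 255
= RGB(171, 255, 255)


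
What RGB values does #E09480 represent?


E0 → 224 (R)
94 → 148 (G)
80 → 128 (B)
= RGB(224, 148, 128)


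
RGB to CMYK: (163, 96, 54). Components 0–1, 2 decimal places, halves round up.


R'=163/255≈0.6392, G'=96/255≈0.3765, B'=54/255≈0.2118
K = 1 - max(R',G',B') = 1 - 163/255 = 92/255 = 0.36078… → 0.36
(1-R'-K)/(1-K) simplifies to (max-R)/max with max = 163:
C = (163-163)/163 = 0/163 = 0 → 0.00
M = (163-96)/163 = 67/163 = 0.41104… → 0.41
Y = (163-54)/163 = 109/163 = 0.66871… → 0.67
= CMYK(0.00, 0.41, 0.67, 0.36)


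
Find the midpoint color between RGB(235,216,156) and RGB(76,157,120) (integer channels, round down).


Midpoint: each channel = ⌊(C₁+C₂)/2⌋
R: ⌊(235+76)/2⌋ = 155
G: ⌊(216+157)/2⌋ = 186
B: ⌊(156+120)/2⌋ = 138
= RGB(155, 186, 138)


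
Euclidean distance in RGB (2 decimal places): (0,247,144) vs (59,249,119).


d = √[(R₁-R₂)² + (G₁-G₂)² + (B₁-B₂)²]
d = √[(0-59)² + (247-249)² + (144-119)²]
d = √[3481 + 4 + 625]
d = √4110
d ≈ 64.11


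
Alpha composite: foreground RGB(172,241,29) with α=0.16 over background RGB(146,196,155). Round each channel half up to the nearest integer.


C = α×F + (1-α)×B, with 1-α = 0.84
R: 0.16×172 + 0.84×146 = 27.52 + 122.64 = 150.16 → 150
G: 0.16×241 + 0.84×196 = 38.56 + 164.64 = 203.20 → 203
B: 0.16×29 + 0.84×155 = 4.64 + 130.20 = 134.84 → 135
= RGB(150, 203, 135)


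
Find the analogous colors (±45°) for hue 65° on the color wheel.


Base hue: 65°
Left analog: (65 - 45) mod 360 = 20°
Right analog: (65 + 45) mod 360 = 110°
Analogous hues = 20° and 110°


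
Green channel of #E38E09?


Color: #E38E09
R = E3 = 227
G = 8E = 142
B = 09 = 9
Green = 142


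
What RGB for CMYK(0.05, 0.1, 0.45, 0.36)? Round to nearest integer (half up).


R = 255 × (1-C) × (1-K) = 255 × 0.95 × 0.64 = 155.04 → 155
G = 255 × (1-M) × (1-K) = 255 × 0.90 × 0.64 = 146.88 → 147
B = 255 × (1-Y) × (1-K) = 255 × 0.55 × 0.64 = 89.76 → 90
= RGB(155, 147, 90)


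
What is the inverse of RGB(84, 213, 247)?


Invert: (255-R, 255-G, 255-B)
R: 255-84 = 171
G: 255-213 = 42
B: 255-247 = 8
= RGB(171, 42, 8)


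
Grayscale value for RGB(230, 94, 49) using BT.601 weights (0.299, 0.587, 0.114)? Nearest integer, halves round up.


Gray = 0.299×R + 0.587×G + 0.114×B
Gray = 0.299×230 + 0.587×94 + 0.114×49
Gray = 68.770 + 55.178 + 5.586
Gray = 129.534 → round half up → 130
Gray = 130


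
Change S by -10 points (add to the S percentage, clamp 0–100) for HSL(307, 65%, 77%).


Original S = 65%
Adjustment = -10 percentage points
New S = 65 + (-10) = 55
Clamp to [0, 100] → 55
= HSL(307°, 55%, 77%)


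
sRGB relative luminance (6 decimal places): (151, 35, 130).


Linearize each channel (sRGB transfer function): c = v/255; c_lin = c/12.92 if c ≤ 0.04045, else ((c+0.055)/1.055)^2.4
  R: 151/255 ≈ 0.592157 > 0.04045 → ((0.592157+0.055)/1.055)^2.4 ≈ 0.309469
  G: 35/255 ≈ 0.137255 > 0.04045 → ((0.137255+0.055)/1.055)^2.4 ≈ 0.016807
  B: 130/255 ≈ 0.509804 > 0.04045 → ((0.509804+0.055)/1.055)^2.4 ≈ 0.223228
R_lin = 0.309469, G_lin = 0.016807, B_lin = 0.223228
L = 0.2126×R + 0.7152×G + 0.0722×B
L = 0.2126×0.309469 + 0.7152×0.016807 + 0.0722×0.223228
L ≈ 0.093931


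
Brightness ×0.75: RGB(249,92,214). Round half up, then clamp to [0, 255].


Multiply each channel by 0.75, round half up, clamp to [0, 255]
R: 249×0.75 = 186.75 → round → 187
G: 92×0.75 = 69
B: 214×0.75 = 160.5 → round → 161
= RGB(187, 69, 161)


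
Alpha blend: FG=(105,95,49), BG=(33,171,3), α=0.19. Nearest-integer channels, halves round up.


C = α×F + (1-α)×B, with 1-α = 0.81
R: 0.19×105 + 0.81×33 = 19.95 + 26.73 = 46.68 → 47
G: 0.19×95 + 0.81×171 = 18.05 + 138.51 = 156.56 → 157
B: 0.19×49 + 0.81×3 = 9.31 + 2.43 = 11.74 → 12
= RGB(47, 157, 12)


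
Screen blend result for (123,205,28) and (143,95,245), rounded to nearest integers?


Screen: C = 255 - (255-A)×(255-B)/255, rounded to nearest integer
R: 255 - (255-123)×(255-143)/255 = 255 - 14784/255 ≈ 255 - 57.976 = 197.024 → 197
G: 255 - (255-205)×(255-95)/255 = 255 - 8000/255 ≈ 255 - 31.373 = 223.627 → 224
B: 255 - (255-28)×(255-245)/255 = 255 - 2270/255 ≈ 255 - 8.902 = 246.098 → 246
= RGB(197, 224, 246)


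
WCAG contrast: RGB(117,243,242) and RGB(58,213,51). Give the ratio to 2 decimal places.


Linearize each sRGB channel c=v/255: c/12.92 if c ≤ 0.04045 else ((c+0.055)/1.055)^2.4
L = 0.2126×R_lin + 0.7152×G_lin + 0.0722×B_lin
Color 1 (117,243,242):
  R=117: 117/255≈0.4588 > 0.04045 → ((0.4588+0.055)/1.055)^2.4 ≈ 0.17789
  G=243: 243/255≈0.9529 > 0.04045 → ((0.9529+0.055)/1.055)^2.4 ≈ 0.89627
  B=242: 242/255≈0.9490 > 0.04045 → ((0.9490+0.055)/1.055)^2.4 ≈ 0.88792
  L1 = 0.2126×0.17789 + 0.7152×0.89627 + 0.0722×0.88792 ≈ 0.74294
Color 2 (58,213,51):
  R=58: 58/255≈0.2275 > 0.04045 → ((0.2275+0.055)/1.055)^2.4 ≈ 0.04231
  G=213: 213/255≈0.8353 > 0.04045 → ((0.8353+0.055)/1.055)^2.4 ≈ 0.66539
  B=51: 51/255≈0.2000 > 0.04045 → ((0.2000+0.055)/1.055)^2.4 ≈ 0.03310
  L2 = 0.2126×0.04231 + 0.7152×0.66539 + 0.0722×0.03310 ≈ 0.48727
Lighter = 0.74294, Darker = 0.48727
Ratio = (L_lighter + 0.05) / (L_darker + 0.05)
Ratio = (0.74294 + 0.05) / (0.48727 + 0.05) = 0.79294 / 0.53727 ≈ 1.4759
Ratio ≈ 1.48:1


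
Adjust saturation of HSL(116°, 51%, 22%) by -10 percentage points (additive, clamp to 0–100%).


Original S = 51%
Adjustment = -10 percentage points
New S = 51 + (-10) = 41
Clamp to [0, 100] → 41
= HSL(116°, 41%, 22%)


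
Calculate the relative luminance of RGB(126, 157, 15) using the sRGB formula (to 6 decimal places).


Linearize each channel (sRGB transfer function): c = v/255; c_lin = c/12.92 if c ≤ 0.04045, else ((c+0.055)/1.055)^2.4
  R: 126/255 ≈ 0.494118 > 0.04045 → ((0.494118+0.055)/1.055)^2.4 ≈ 0.208637
  G: 157/255 ≈ 0.615686 > 0.04045 → ((0.615686+0.055)/1.055)^2.4 ≈ 0.337164
  B: 15/255 ≈ 0.058824 > 0.04045 → ((0.058824+0.055)/1.055)^2.4 ≈ 0.004777
R_lin = 0.208637, G_lin = 0.337164, B_lin = 0.004777
L = 0.2126×R + 0.7152×G + 0.0722×B
L = 0.2126×0.208637 + 0.7152×0.337164 + 0.0722×0.004777
L ≈ 0.285841


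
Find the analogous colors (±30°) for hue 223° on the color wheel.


Base hue: 223°
Left analog: (223 - 30) mod 360 = 193°
Right analog: (223 + 30) mod 360 = 253°
Analogous hues = 193° and 253°


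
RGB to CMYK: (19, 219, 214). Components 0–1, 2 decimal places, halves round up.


R'=19/255≈0.0745, G'=219/255≈0.8588, B'=214/255≈0.8392
K = 1 - max(R',G',B') = 1 - 219/255 = 36/255 = 0.14117… → 0.14
(1-R'-K)/(1-K) simplifies to (max-R)/max with max = 219:
C = (219-19)/219 = 200/219 = 0.91324… → 0.91
M = (219-219)/219 = 0/219 = 0 → 0.00
Y = (219-214)/219 = 5/219 = 0.02283… → 0.02
= CMYK(0.91, 0.00, 0.02, 0.14)


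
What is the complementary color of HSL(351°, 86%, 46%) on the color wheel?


Complement = opposite side of color wheel = hue + 180°
H' = (351 + 180) mod 360 = 171°
S and L unchanged.
= HSL(171°, 86%, 46%)


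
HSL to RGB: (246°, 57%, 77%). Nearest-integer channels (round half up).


H=246°, S=0.57, L=0.77
C = (1-|2L-1|)×S = (1-|0.54|)×0.57 = 0.2622
H' = H/60 = 246/60 ≈ 4.1000; X = C×(1-|H' mod 2 - 1|) = 0.02622
m = L - C/2 = 0.77 - 0.1311 = 0.6389
Sector ⌊H'⌋ = 4 → (R',G',B') = (0.02622, 0.0, 0.2622)
RGB = ((R'+m)×255, (G'+m)×255, (B'+m)×255) = (169.6056, 162.9195, 229.7805)
Round half up → RGB(170, 163, 230)


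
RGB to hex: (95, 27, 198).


R = 95 → 5F (hex)
G = 27 → 1B (hex)
B = 198 → C6 (hex)
Hex = #5F1BC6


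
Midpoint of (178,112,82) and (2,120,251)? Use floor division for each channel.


Midpoint: each channel = ⌊(C₁+C₂)/2⌋
R: ⌊(178+2)/2⌋ = 90
G: ⌊(112+120)/2⌋ = 116
B: ⌊(82+251)/2⌋ = 166
= RGB(90, 116, 166)


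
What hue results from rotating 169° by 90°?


New hue = (H + rotation) mod 360
New hue = (169 + 90) mod 360
= 259 mod 360
= 259°


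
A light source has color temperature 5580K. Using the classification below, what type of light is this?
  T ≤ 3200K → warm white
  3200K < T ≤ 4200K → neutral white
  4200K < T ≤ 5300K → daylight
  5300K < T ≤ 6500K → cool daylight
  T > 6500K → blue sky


Temperature: 5580K
5300K < 5580K ≤ 6500K → cool daylight
Classification: cool daylight


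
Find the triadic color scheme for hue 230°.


Triadic: equally spaced at 120° intervals
H1 = 230°
H2 = (230 + 120) mod 360 = 350°
H3 = (230 + 240) mod 360 = 110°
Triadic = 230°, 350°, 110°


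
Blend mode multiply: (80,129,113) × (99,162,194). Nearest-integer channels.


Multiply: C = A×B/255, rounded to nearest integer
R: 80×99/255 = 7920/255 ≈ 31.059 → 31
G: 129×162/255 = 20898/255 ≈ 81.953 → 82
B: 113×194/255 = 21922/255 ≈ 85.969 → 86
= RGB(31, 82, 86)


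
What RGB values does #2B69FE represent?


2B → 43 (R)
69 → 105 (G)
FE → 254 (B)
= RGB(43, 105, 254)


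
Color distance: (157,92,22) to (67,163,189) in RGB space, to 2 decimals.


d = √[(R₁-R₂)² + (G₁-G₂)² + (B₁-B₂)²]
d = √[(157-67)² + (92-163)² + (22-189)²]
d = √[8100 + 5041 + 27889]
d = √41030
d ≈ 202.56


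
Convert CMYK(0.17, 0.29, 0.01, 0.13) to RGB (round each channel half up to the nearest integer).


R = 255 × (1-C) × (1-K) = 255 × 0.83 × 0.87 = 184.1355 → 184
G = 255 × (1-M) × (1-K) = 255 × 0.71 × 0.87 = 157.5135 → 158
B = 255 × (1-Y) × (1-K) = 255 × 0.99 × 0.87 = 219.6315 → 220
= RGB(184, 158, 220)


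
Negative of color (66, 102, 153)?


Invert: (255-R, 255-G, 255-B)
R: 255-66 = 189
G: 255-102 = 153
B: 255-153 = 102
= RGB(189, 153, 102)


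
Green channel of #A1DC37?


Color: #A1DC37
R = A1 = 161
G = DC = 220
B = 37 = 55
Green = 220


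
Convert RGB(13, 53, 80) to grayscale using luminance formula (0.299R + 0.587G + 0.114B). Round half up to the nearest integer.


Gray = 0.299×R + 0.587×G + 0.114×B
Gray = 0.299×13 + 0.587×53 + 0.114×80
Gray = 3.887 + 31.111 + 9.120
Gray = 44.118 → round half up → 44
Gray = 44


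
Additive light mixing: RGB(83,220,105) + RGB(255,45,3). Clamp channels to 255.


Additive: each channel = min(255, C₁+C₂)
R: 83+255 = 338 → 255
G: 220+45 = 265 → 255
B: 105+3 = 108 → 108
= RGB(255, 255, 108)


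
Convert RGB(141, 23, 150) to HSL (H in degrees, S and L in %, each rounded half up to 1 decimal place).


Normalize: R'=141/255≈0.5529, G'=23/255≈0.0902, B'=150/255≈0.5882
Max=150/255, Min=23/255, Δ=Max-Min=127/255
L = (Max+Min)/2 = (150+23)/510 = 173/510 = 0.33921… → L = 33.9%
L ≤ 0.5 → S = Δ/(Max+Min) = 127/(150+23) = 127/173 = 0.73410… → S = 73.4%
(the 1/255 factors cancel in S and H, so raw channel differences can be used)
Max is B' → H = 60 × ((R-G)/Δ + 4) = 60 × ((141-23)/127 + 4)
  118/127 + 4 = 0.9291… + 4 = 4.9291…
  H = 60 × 4.9291… = 295.748…° → H = 295.7°
= HSL(295.7°, 73.4%, 33.9%)


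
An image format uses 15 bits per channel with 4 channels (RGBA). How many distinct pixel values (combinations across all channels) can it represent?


Total bits = 15 bits/channel × 4 channels = 60 bits
Distinct pixel values = 2^60
= 1,152,921,504,606,846,976 pixel values


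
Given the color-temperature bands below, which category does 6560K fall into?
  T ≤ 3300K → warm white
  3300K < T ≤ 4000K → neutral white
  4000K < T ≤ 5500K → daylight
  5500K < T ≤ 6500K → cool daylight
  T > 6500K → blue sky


Temperature: 6560K
6560K > 6500K → blue sky
Classification: blue sky
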